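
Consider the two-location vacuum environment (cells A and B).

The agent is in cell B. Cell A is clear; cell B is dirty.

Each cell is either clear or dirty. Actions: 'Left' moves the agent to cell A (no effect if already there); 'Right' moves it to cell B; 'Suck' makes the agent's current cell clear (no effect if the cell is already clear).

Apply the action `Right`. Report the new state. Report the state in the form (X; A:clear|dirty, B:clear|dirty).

(B; A:clear, B:dirty)

start: (B; A:clear, B:dirty)
t=1 Right ⇒ (B; A:clear, B:dirty)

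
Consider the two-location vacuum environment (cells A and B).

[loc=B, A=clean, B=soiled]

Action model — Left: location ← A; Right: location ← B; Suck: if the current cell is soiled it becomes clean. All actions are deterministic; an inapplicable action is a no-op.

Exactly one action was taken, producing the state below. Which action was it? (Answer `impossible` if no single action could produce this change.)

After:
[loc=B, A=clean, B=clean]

try  Left: loc=A A=clean B=soiled
try Right: loc=B A=clean B=soiled
try  Suck: loc=B A=clean B=clean  ← match

Suck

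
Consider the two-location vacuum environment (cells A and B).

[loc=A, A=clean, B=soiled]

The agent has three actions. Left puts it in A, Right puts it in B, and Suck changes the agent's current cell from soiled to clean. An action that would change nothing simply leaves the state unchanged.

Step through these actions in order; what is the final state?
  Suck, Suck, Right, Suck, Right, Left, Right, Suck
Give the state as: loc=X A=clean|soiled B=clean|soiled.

loc=B A=clean B=clean

step 1/8 (Suck): loc=A A=clean B=soiled
step 2/8 (Suck): loc=A A=clean B=soiled
step 3/8 (Right): loc=B A=clean B=soiled
step 4/8 (Suck): loc=B A=clean B=clean
step 5/8 (Right): loc=B A=clean B=clean
step 6/8 (Left): loc=A A=clean B=clean
step 7/8 (Right): loc=B A=clean B=clean
step 8/8 (Suck): loc=B A=clean B=clean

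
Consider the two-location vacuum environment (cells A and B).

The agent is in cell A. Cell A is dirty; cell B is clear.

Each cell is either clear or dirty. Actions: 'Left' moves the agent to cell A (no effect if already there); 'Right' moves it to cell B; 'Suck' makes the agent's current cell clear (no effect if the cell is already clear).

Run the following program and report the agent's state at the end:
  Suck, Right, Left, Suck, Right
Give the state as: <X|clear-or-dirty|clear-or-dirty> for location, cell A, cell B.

<B|clear|clear>

1) do Suck; now <A|clear|clear>
2) do Right; now <B|clear|clear>
3) do Left; now <A|clear|clear>
4) do Suck; now <A|clear|clear>
5) do Right; now <B|clear|clear>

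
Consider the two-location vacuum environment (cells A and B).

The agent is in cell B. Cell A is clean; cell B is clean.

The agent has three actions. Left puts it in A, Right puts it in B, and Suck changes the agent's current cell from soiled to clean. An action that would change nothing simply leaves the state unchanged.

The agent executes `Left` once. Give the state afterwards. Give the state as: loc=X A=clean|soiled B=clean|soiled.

start: loc=B A=clean B=clean
[1] after Left: loc=A A=clean B=clean

loc=A A=clean B=clean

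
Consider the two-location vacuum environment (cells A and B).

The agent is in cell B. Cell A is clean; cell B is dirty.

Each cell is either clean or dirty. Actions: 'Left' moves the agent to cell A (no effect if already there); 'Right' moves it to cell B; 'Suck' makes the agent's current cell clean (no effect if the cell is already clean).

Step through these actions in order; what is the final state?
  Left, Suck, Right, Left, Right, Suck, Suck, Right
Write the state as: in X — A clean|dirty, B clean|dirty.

in B — A clean, B clean

1. Left → in A — A clean, B dirty
2. Suck → in A — A clean, B dirty
3. Right → in B — A clean, B dirty
4. Left → in A — A clean, B dirty
5. Right → in B — A clean, B dirty
6. Suck → in B — A clean, B clean
7. Suck → in B — A clean, B clean
8. Right → in B — A clean, B clean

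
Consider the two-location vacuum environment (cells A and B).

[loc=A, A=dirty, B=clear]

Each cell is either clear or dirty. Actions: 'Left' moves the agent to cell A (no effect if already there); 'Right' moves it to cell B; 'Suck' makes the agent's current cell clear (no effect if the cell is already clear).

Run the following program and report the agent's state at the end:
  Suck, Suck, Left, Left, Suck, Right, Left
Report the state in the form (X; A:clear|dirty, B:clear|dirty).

(A; A:clear, B:clear)

[1] after Suck: (A; A:clear, B:clear)
[2] after Suck: (A; A:clear, B:clear)
[3] after Left: (A; A:clear, B:clear)
[4] after Left: (A; A:clear, B:clear)
[5] after Suck: (A; A:clear, B:clear)
[6] after Right: (B; A:clear, B:clear)
[7] after Left: (A; A:clear, B:clear)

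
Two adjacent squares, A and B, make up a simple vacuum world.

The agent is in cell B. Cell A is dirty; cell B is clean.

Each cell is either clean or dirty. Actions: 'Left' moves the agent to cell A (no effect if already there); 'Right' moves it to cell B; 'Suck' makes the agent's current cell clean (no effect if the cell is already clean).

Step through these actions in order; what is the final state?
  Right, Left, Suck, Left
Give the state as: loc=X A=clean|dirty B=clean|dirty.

[1] after Right: loc=B A=dirty B=clean
[2] after Left: loc=A A=dirty B=clean
[3] after Suck: loc=A A=clean B=clean
[4] after Left: loc=A A=clean B=clean

loc=A A=clean B=clean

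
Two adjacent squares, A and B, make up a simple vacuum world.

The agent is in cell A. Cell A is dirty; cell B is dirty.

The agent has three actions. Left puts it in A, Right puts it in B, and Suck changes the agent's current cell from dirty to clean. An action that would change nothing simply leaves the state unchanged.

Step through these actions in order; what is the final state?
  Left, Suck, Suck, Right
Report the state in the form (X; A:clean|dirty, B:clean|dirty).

(B; A:clean, B:dirty)

1) do Left; now (A; A:dirty, B:dirty)
2) do Suck; now (A; A:clean, B:dirty)
3) do Suck; now (A; A:clean, B:dirty)
4) do Right; now (B; A:clean, B:dirty)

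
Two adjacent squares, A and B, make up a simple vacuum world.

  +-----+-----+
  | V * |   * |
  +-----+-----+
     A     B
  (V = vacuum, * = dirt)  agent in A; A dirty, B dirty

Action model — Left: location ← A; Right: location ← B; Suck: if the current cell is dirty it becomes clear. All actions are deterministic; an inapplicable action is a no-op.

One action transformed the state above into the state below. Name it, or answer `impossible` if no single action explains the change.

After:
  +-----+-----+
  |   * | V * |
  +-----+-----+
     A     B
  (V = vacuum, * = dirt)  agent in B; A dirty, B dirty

Right

try  Left: <A|dirty|dirty>
try Right: <B|dirty|dirty>  ← match
try  Suck: <A|clear|dirty>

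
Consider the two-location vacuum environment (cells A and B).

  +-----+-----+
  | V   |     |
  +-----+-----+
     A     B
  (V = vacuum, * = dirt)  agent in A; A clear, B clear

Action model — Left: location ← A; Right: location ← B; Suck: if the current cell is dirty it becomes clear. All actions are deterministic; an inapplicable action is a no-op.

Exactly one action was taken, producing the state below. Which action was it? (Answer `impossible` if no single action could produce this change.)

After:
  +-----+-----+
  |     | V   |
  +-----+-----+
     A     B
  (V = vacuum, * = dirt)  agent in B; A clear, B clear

try  Left: in A — A clear, B clear
try Right: in B — A clear, B clear  ← match
try  Suck: in A — A clear, B clear

Right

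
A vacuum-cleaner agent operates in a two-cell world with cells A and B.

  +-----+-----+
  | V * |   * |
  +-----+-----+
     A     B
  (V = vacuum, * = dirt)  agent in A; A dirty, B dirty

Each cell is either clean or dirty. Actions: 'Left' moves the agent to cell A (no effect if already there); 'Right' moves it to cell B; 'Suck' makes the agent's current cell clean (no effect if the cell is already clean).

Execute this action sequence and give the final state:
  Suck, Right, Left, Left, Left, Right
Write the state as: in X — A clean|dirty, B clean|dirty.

Suck (#1): in A — A clean, B dirty
Right (#2): in B — A clean, B dirty
Left (#3): in A — A clean, B dirty
Left (#4): in A — A clean, B dirty
Left (#5): in A — A clean, B dirty
Right (#6): in B — A clean, B dirty

in B — A clean, B dirty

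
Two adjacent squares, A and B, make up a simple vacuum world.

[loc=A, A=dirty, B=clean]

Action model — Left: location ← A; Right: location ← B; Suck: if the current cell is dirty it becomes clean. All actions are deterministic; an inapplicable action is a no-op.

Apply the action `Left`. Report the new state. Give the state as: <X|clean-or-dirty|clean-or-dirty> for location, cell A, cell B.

start: <A|dirty|clean>
step 1/1 (Left): <A|dirty|clean>

<A|dirty|clean>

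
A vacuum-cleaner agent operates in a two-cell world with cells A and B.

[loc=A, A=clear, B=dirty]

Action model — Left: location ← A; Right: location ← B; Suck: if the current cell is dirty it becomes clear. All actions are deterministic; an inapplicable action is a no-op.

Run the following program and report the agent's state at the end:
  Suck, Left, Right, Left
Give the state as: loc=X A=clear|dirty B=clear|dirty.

loc=A A=clear B=dirty

1) do Suck; now loc=A A=clear B=dirty
2) do Left; now loc=A A=clear B=dirty
3) do Right; now loc=B A=clear B=dirty
4) do Left; now loc=A A=clear B=dirty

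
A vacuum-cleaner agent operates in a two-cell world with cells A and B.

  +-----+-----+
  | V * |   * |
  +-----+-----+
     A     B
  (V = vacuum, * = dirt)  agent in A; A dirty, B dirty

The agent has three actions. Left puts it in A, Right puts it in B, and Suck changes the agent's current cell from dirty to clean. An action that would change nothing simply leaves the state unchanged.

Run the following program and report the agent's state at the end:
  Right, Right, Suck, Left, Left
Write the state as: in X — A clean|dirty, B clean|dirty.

in A — A dirty, B clean

step 1/5 (Right): in B — A dirty, B dirty
step 2/5 (Right): in B — A dirty, B dirty
step 3/5 (Suck): in B — A dirty, B clean
step 4/5 (Left): in A — A dirty, B clean
step 5/5 (Left): in A — A dirty, B clean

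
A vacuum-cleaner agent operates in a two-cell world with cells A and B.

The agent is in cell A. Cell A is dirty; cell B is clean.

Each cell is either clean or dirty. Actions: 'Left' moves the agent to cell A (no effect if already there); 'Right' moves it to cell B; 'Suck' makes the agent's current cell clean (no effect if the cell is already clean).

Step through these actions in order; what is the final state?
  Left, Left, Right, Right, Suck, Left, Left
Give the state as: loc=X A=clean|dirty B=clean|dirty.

loc=A A=dirty B=clean

Left (#1): loc=A A=dirty B=clean
Left (#2): loc=A A=dirty B=clean
Right (#3): loc=B A=dirty B=clean
Right (#4): loc=B A=dirty B=clean
Suck (#5): loc=B A=dirty B=clean
Left (#6): loc=A A=dirty B=clean
Left (#7): loc=A A=dirty B=clean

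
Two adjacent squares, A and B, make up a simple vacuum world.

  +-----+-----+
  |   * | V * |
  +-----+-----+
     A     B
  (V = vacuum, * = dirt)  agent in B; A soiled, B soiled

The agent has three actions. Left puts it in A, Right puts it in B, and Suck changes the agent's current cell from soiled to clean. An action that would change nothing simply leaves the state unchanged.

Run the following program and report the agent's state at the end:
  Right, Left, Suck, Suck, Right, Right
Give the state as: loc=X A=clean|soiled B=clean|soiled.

Right (#1): loc=B A=soiled B=soiled
Left (#2): loc=A A=soiled B=soiled
Suck (#3): loc=A A=clean B=soiled
Suck (#4): loc=A A=clean B=soiled
Right (#5): loc=B A=clean B=soiled
Right (#6): loc=B A=clean B=soiled

loc=B A=clean B=soiled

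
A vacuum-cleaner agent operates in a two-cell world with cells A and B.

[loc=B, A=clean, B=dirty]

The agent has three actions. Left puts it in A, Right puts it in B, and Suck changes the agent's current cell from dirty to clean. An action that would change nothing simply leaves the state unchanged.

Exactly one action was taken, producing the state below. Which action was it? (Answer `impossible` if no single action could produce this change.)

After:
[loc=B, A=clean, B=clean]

Suck

try  Left: loc=A A=clean B=dirty
try Right: loc=B A=clean B=dirty
try  Suck: loc=B A=clean B=clean  ← match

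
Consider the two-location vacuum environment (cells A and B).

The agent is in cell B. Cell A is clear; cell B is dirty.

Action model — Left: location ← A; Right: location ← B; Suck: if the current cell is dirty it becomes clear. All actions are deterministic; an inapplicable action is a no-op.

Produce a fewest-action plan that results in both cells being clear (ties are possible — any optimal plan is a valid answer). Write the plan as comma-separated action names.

1) do Suck; now (B; A:clear, B:clear)
min 1: B is dirty, one Suck

Suck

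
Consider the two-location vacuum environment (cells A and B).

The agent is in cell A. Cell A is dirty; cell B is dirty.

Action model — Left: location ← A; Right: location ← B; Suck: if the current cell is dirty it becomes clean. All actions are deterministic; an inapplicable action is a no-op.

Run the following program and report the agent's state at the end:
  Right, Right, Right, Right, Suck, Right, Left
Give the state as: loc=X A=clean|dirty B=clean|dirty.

loc=A A=dirty B=clean

t=1 Right ⇒ loc=B A=dirty B=dirty
t=2 Right ⇒ loc=B A=dirty B=dirty
t=3 Right ⇒ loc=B A=dirty B=dirty
t=4 Right ⇒ loc=B A=dirty B=dirty
t=5 Suck ⇒ loc=B A=dirty B=clean
t=6 Right ⇒ loc=B A=dirty B=clean
t=7 Left ⇒ loc=A A=dirty B=clean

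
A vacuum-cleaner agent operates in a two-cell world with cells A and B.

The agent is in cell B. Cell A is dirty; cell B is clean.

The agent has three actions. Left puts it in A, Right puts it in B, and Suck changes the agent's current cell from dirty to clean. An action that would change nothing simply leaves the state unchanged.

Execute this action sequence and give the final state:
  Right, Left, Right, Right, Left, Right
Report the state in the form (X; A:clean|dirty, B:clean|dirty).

(B; A:dirty, B:clean)

step 1/6 (Right): (B; A:dirty, B:clean)
step 2/6 (Left): (A; A:dirty, B:clean)
step 3/6 (Right): (B; A:dirty, B:clean)
step 4/6 (Right): (B; A:dirty, B:clean)
step 5/6 (Left): (A; A:dirty, B:clean)
step 6/6 (Right): (B; A:dirty, B:clean)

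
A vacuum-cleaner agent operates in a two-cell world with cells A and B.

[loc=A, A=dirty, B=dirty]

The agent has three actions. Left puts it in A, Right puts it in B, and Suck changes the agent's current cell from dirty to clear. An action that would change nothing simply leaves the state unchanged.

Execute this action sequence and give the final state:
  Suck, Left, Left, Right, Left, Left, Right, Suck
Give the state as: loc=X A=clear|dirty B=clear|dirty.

loc=B A=clear B=clear

1) do Suck; now loc=A A=clear B=dirty
2) do Left; now loc=A A=clear B=dirty
3) do Left; now loc=A A=clear B=dirty
4) do Right; now loc=B A=clear B=dirty
5) do Left; now loc=A A=clear B=dirty
6) do Left; now loc=A A=clear B=dirty
7) do Right; now loc=B A=clear B=dirty
8) do Suck; now loc=B A=clear B=clear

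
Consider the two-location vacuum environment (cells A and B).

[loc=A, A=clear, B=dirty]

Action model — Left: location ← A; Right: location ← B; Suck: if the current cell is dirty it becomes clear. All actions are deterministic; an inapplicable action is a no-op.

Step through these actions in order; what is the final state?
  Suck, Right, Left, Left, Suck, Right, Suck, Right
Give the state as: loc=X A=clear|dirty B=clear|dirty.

loc=B A=clear B=clear

1) do Suck; now loc=A A=clear B=dirty
2) do Right; now loc=B A=clear B=dirty
3) do Left; now loc=A A=clear B=dirty
4) do Left; now loc=A A=clear B=dirty
5) do Suck; now loc=A A=clear B=dirty
6) do Right; now loc=B A=clear B=dirty
7) do Suck; now loc=B A=clear B=clear
8) do Right; now loc=B A=clear B=clear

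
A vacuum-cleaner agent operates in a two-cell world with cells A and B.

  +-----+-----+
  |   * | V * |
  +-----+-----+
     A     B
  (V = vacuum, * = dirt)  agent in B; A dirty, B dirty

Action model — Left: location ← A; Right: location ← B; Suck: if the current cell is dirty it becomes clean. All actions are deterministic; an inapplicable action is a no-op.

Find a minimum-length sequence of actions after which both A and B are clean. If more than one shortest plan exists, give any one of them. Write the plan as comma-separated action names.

Suck (#1): in B — A dirty, B clean
Left (#2): in A — A dirty, B clean
Suck (#3): in A — A clean, B clean
min 3: Suck B + move + Suck A

Suck, Left, Suck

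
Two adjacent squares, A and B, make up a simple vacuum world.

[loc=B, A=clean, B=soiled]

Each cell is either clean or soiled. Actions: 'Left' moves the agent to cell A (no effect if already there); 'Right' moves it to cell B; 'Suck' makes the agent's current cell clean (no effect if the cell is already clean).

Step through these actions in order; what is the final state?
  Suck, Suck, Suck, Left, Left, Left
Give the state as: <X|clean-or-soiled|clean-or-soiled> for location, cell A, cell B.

<A|clean|clean>

1) do Suck; now <B|clean|clean>
2) do Suck; now <B|clean|clean>
3) do Suck; now <B|clean|clean>
4) do Left; now <A|clean|clean>
5) do Left; now <A|clean|clean>
6) do Left; now <A|clean|clean>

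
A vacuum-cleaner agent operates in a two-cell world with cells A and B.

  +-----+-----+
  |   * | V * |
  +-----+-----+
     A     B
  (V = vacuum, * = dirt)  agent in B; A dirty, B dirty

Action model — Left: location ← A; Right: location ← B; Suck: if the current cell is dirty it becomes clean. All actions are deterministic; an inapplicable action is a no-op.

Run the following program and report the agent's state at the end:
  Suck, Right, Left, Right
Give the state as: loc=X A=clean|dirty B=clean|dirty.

1. Suck → loc=B A=dirty B=clean
2. Right → loc=B A=dirty B=clean
3. Left → loc=A A=dirty B=clean
4. Right → loc=B A=dirty B=clean

loc=B A=dirty B=clean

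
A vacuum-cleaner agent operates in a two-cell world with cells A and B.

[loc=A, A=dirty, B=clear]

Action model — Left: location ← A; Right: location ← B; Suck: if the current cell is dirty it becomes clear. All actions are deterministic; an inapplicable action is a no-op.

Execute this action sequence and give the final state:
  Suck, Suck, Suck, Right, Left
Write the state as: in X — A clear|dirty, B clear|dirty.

Suck (#1): in A — A clear, B clear
Suck (#2): in A — A clear, B clear
Suck (#3): in A — A clear, B clear
Right (#4): in B — A clear, B clear
Left (#5): in A — A clear, B clear

in A — A clear, B clear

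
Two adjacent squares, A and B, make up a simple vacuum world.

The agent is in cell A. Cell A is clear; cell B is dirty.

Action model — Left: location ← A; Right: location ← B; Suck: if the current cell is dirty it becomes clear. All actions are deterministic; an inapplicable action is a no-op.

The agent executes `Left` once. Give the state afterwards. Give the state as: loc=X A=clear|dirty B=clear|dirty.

start: loc=A A=clear B=dirty
t=1 Left ⇒ loc=A A=clear B=dirty

loc=A A=clear B=dirty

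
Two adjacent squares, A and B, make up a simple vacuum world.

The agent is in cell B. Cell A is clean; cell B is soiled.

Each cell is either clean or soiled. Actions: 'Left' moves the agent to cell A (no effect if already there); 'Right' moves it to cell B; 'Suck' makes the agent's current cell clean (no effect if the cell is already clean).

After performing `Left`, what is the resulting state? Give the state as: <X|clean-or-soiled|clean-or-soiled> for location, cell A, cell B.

<A|clean|soiled>

start: <B|clean|soiled>
1. Left → <A|clean|soiled>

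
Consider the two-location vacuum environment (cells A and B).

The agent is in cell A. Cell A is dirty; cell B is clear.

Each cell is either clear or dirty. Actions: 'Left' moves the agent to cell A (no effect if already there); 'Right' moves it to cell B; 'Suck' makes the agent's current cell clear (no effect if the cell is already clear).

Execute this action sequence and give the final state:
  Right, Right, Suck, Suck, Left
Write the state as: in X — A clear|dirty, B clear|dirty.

in A — A dirty, B clear

step 1/5 (Right): in B — A dirty, B clear
step 2/5 (Right): in B — A dirty, B clear
step 3/5 (Suck): in B — A dirty, B clear
step 4/5 (Suck): in B — A dirty, B clear
step 5/5 (Left): in A — A dirty, B clear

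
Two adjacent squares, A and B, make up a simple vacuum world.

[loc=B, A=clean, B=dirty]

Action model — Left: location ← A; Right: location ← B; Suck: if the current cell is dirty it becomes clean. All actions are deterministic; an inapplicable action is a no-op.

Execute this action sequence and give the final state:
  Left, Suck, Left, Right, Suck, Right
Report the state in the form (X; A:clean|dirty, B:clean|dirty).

t=1 Left ⇒ (A; A:clean, B:dirty)
t=2 Suck ⇒ (A; A:clean, B:dirty)
t=3 Left ⇒ (A; A:clean, B:dirty)
t=4 Right ⇒ (B; A:clean, B:dirty)
t=5 Suck ⇒ (B; A:clean, B:clean)
t=6 Right ⇒ (B; A:clean, B:clean)

(B; A:clean, B:clean)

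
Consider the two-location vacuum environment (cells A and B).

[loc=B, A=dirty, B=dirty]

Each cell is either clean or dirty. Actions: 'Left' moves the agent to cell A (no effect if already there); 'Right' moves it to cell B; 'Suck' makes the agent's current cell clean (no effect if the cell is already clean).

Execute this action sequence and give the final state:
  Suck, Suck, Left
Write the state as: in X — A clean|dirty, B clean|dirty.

t=1 Suck ⇒ in B — A dirty, B clean
t=2 Suck ⇒ in B — A dirty, B clean
t=3 Left ⇒ in A — A dirty, B clean

in A — A dirty, B clean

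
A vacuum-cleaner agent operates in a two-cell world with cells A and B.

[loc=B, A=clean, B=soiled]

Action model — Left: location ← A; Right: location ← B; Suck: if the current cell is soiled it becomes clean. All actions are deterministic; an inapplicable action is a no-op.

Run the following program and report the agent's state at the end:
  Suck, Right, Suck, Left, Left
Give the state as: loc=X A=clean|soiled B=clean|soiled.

Suck (#1): loc=B A=clean B=clean
Right (#2): loc=B A=clean B=clean
Suck (#3): loc=B A=clean B=clean
Left (#4): loc=A A=clean B=clean
Left (#5): loc=A A=clean B=clean

loc=A A=clean B=clean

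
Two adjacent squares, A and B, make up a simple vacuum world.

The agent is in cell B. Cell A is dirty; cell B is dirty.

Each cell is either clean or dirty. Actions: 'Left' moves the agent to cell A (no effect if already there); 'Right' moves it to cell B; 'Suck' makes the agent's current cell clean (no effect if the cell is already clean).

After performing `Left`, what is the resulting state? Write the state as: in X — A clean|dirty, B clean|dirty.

in A — A dirty, B dirty

start: in B — A dirty, B dirty
[1] after Left: in A — A dirty, B dirty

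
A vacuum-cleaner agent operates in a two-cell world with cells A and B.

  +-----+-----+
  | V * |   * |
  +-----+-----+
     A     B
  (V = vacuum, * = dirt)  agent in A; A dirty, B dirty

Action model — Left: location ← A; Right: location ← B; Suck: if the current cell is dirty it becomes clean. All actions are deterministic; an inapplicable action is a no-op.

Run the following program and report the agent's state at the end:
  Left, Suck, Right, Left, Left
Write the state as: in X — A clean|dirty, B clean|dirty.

in A — A clean, B dirty

Left (#1): in A — A dirty, B dirty
Suck (#2): in A — A clean, B dirty
Right (#3): in B — A clean, B dirty
Left (#4): in A — A clean, B dirty
Left (#5): in A — A clean, B dirty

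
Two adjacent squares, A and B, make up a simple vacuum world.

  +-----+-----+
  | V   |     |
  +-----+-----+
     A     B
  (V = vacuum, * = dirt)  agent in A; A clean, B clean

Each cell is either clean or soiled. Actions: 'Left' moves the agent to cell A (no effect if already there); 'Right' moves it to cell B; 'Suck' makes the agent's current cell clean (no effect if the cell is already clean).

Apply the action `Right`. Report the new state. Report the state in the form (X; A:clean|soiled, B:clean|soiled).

start: (A; A:clean, B:clean)
step 1/1 (Right): (B; A:clean, B:clean)

(B; A:clean, B:clean)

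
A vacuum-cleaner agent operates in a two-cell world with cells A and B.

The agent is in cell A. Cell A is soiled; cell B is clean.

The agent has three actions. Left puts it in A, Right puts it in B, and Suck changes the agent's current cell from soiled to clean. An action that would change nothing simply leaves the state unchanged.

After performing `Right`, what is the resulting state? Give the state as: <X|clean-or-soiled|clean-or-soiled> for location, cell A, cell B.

<B|soiled|clean>

start: <A|soiled|clean>
t=1 Right ⇒ <B|soiled|clean>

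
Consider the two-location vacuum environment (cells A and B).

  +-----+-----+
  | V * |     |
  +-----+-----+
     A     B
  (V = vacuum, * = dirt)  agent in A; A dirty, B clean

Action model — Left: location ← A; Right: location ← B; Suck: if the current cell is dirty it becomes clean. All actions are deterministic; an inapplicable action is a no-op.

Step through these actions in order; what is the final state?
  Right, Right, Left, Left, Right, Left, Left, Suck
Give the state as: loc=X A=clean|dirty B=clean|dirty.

1. Right → loc=B A=dirty B=clean
2. Right → loc=B A=dirty B=clean
3. Left → loc=A A=dirty B=clean
4. Left → loc=A A=dirty B=clean
5. Right → loc=B A=dirty B=clean
6. Left → loc=A A=dirty B=clean
7. Left → loc=A A=dirty B=clean
8. Suck → loc=A A=clean B=clean

loc=A A=clean B=clean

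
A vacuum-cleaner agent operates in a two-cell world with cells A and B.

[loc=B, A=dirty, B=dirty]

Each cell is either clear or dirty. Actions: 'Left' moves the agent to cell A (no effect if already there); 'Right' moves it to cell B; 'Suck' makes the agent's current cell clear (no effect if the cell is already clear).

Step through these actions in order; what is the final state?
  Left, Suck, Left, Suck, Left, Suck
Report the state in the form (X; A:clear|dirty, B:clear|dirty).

t=1 Left ⇒ (A; A:dirty, B:dirty)
t=2 Suck ⇒ (A; A:clear, B:dirty)
t=3 Left ⇒ (A; A:clear, B:dirty)
t=4 Suck ⇒ (A; A:clear, B:dirty)
t=5 Left ⇒ (A; A:clear, B:dirty)
t=6 Suck ⇒ (A; A:clear, B:dirty)

(A; A:clear, B:dirty)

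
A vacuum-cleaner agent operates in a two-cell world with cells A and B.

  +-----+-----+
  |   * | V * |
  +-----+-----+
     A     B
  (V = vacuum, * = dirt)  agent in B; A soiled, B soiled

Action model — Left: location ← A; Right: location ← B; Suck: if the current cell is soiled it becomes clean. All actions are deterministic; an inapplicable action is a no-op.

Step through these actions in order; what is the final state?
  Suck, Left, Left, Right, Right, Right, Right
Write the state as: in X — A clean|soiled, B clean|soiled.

step 1/7 (Suck): in B — A soiled, B clean
step 2/7 (Left): in A — A soiled, B clean
step 3/7 (Left): in A — A soiled, B clean
step 4/7 (Right): in B — A soiled, B clean
step 5/7 (Right): in B — A soiled, B clean
step 6/7 (Right): in B — A soiled, B clean
step 7/7 (Right): in B — A soiled, B clean

in B — A soiled, B clean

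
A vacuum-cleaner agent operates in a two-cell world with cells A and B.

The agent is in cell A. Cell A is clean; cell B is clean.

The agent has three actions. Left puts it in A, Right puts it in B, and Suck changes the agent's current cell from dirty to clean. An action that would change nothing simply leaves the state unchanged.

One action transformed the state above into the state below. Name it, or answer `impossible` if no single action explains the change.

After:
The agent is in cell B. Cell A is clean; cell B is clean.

Right

try  Left: in A — A clean, B clean
try Right: in B — A clean, B clean  ← match
try  Suck: in A — A clean, B clean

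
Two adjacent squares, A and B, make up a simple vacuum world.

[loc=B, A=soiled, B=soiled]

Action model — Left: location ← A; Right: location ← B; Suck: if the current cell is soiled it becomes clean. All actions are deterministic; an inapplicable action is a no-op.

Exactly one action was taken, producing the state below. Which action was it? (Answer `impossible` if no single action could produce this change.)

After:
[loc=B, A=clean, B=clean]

try  Left: (A; A:soiled, B:soiled)
try Right: (B; A:soiled, B:soiled)
try  Suck: (B; A:soiled, B:clean)
no single action produces the after-state

impossible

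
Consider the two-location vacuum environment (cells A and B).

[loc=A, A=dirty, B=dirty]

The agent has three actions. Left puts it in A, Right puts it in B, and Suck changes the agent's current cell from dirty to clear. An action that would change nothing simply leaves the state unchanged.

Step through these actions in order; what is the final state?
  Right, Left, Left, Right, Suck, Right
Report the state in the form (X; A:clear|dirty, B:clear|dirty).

[1] after Right: (B; A:dirty, B:dirty)
[2] after Left: (A; A:dirty, B:dirty)
[3] after Left: (A; A:dirty, B:dirty)
[4] after Right: (B; A:dirty, B:dirty)
[5] after Suck: (B; A:dirty, B:clear)
[6] after Right: (B; A:dirty, B:clear)

(B; A:dirty, B:clear)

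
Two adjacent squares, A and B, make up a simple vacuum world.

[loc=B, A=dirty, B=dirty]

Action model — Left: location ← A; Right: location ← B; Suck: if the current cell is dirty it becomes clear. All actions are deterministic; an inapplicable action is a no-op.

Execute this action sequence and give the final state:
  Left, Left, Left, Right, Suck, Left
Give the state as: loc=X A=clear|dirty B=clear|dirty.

1. Left → loc=A A=dirty B=dirty
2. Left → loc=A A=dirty B=dirty
3. Left → loc=A A=dirty B=dirty
4. Right → loc=B A=dirty B=dirty
5. Suck → loc=B A=dirty B=clear
6. Left → loc=A A=dirty B=clear

loc=A A=dirty B=clear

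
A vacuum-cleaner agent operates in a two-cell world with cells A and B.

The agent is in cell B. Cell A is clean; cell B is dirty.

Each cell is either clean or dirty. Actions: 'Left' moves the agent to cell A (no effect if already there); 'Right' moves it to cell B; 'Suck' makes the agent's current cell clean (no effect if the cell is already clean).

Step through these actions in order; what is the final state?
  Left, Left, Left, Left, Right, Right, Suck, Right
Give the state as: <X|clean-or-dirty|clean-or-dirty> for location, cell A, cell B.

<B|clean|clean>

step 1/8 (Left): <A|clean|dirty>
step 2/8 (Left): <A|clean|dirty>
step 3/8 (Left): <A|clean|dirty>
step 4/8 (Left): <A|clean|dirty>
step 5/8 (Right): <B|clean|dirty>
step 6/8 (Right): <B|clean|dirty>
step 7/8 (Suck): <B|clean|clean>
step 8/8 (Right): <B|clean|clean>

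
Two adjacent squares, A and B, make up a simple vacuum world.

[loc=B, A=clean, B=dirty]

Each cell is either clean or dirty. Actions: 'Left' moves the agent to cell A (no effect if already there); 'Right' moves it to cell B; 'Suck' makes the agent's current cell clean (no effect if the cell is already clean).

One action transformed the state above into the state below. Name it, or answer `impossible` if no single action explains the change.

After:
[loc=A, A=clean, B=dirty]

Left

try  Left: in A — A clean, B dirty  ← match
try Right: in B — A clean, B dirty
try  Suck: in B — A clean, B clean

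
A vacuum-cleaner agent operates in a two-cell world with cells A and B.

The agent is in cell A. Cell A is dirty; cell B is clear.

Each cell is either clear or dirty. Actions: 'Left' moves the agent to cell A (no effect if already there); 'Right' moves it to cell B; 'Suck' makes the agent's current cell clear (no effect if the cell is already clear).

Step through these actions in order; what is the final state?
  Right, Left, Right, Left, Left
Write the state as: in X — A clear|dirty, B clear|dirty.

t=1 Right ⇒ in B — A dirty, B clear
t=2 Left ⇒ in A — A dirty, B clear
t=3 Right ⇒ in B — A dirty, B clear
t=4 Left ⇒ in A — A dirty, B clear
t=5 Left ⇒ in A — A dirty, B clear

in A — A dirty, B clear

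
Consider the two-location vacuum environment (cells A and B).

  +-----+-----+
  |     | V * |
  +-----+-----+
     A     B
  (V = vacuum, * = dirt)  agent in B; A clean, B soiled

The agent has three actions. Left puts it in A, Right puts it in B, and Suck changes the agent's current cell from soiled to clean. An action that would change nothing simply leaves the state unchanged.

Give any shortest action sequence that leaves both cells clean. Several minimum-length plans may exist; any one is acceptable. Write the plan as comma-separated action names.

[1] after Suck: in B — A clean, B clean
min 1: B is soiled, one Suck

Suck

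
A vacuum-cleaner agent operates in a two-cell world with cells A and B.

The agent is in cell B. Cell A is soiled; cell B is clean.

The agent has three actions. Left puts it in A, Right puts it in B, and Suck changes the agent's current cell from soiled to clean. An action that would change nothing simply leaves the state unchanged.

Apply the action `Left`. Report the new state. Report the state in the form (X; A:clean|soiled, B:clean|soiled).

start: (B; A:soiled, B:clean)
1. Left → (A; A:soiled, B:clean)

(A; A:soiled, B:clean)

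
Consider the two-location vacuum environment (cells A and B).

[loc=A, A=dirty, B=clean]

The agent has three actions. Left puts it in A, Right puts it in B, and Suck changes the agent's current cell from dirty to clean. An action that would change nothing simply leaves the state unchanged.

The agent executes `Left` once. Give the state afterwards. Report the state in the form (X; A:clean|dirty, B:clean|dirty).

(A; A:dirty, B:clean)

start: (A; A:dirty, B:clean)
Left (#1): (A; A:dirty, B:clean)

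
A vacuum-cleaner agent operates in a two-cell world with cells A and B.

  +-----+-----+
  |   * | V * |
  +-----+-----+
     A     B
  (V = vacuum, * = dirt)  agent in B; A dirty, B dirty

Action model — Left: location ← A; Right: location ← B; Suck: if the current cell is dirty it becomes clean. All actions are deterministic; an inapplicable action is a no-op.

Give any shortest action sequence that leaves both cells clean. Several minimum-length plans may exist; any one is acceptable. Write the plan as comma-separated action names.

1) do Suck; now loc=B A=dirty B=clean
2) do Left; now loc=A A=dirty B=clean
3) do Suck; now loc=A A=clean B=clean
min 3: Suck B + move + Suck A

Suck, Left, Suck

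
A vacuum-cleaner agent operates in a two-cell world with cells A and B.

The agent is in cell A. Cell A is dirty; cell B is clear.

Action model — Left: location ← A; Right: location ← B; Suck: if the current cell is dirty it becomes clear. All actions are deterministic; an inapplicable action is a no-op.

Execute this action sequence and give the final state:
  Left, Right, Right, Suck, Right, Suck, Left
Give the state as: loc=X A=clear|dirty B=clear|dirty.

loc=A A=dirty B=clear

1) do Left; now loc=A A=dirty B=clear
2) do Right; now loc=B A=dirty B=clear
3) do Right; now loc=B A=dirty B=clear
4) do Suck; now loc=B A=dirty B=clear
5) do Right; now loc=B A=dirty B=clear
6) do Suck; now loc=B A=dirty B=clear
7) do Left; now loc=A A=dirty B=clear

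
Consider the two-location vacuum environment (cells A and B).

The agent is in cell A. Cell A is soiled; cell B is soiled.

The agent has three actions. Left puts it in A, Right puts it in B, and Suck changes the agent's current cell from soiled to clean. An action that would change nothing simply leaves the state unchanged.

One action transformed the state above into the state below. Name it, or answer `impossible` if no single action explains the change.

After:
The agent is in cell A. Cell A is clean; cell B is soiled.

Suck

try  Left: in A — A soiled, B soiled
try Right: in B — A soiled, B soiled
try  Suck: in A — A clean, B soiled  ← match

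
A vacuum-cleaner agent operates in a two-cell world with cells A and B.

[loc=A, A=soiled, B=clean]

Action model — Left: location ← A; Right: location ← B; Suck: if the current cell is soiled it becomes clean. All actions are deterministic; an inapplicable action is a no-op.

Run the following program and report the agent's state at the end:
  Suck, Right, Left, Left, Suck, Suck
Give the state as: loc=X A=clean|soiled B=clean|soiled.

loc=A A=clean B=clean

Suck (#1): loc=A A=clean B=clean
Right (#2): loc=B A=clean B=clean
Left (#3): loc=A A=clean B=clean
Left (#4): loc=A A=clean B=clean
Suck (#5): loc=A A=clean B=clean
Suck (#6): loc=A A=clean B=clean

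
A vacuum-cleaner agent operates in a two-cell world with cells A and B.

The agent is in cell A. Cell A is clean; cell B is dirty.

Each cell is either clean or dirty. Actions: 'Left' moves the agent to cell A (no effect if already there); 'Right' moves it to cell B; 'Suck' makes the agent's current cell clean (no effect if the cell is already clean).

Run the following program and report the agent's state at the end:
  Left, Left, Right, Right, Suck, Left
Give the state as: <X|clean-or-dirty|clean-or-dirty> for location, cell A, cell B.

<A|clean|clean>

1) do Left; now <A|clean|dirty>
2) do Left; now <A|clean|dirty>
3) do Right; now <B|clean|dirty>
4) do Right; now <B|clean|dirty>
5) do Suck; now <B|clean|clean>
6) do Left; now <A|clean|clean>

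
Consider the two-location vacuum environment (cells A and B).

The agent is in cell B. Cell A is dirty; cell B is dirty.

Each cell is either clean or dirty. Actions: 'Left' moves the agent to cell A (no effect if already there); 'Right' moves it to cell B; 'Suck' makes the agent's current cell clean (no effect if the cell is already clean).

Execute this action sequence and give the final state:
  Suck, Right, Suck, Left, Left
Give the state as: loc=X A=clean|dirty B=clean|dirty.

t=1 Suck ⇒ loc=B A=dirty B=clean
t=2 Right ⇒ loc=B A=dirty B=clean
t=3 Suck ⇒ loc=B A=dirty B=clean
t=4 Left ⇒ loc=A A=dirty B=clean
t=5 Left ⇒ loc=A A=dirty B=clean

loc=A A=dirty B=clean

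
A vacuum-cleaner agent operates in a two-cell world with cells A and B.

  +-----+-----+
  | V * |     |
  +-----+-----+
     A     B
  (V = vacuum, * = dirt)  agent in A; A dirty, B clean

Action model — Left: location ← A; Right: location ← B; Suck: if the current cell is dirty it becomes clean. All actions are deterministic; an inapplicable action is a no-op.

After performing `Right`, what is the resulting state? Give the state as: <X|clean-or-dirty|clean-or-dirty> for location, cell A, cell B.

<B|dirty|clean>

start: <A|dirty|clean>
t=1 Right ⇒ <B|dirty|clean>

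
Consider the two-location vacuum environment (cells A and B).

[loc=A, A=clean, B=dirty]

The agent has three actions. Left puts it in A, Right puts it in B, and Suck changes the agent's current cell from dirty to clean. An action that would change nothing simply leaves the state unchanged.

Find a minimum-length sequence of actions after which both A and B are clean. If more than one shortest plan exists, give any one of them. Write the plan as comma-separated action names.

Right, Suck

1) do Right; now (B; A:clean, B:dirty)
2) do Suck; now (B; A:clean, B:clean)
min 2: go B then Suck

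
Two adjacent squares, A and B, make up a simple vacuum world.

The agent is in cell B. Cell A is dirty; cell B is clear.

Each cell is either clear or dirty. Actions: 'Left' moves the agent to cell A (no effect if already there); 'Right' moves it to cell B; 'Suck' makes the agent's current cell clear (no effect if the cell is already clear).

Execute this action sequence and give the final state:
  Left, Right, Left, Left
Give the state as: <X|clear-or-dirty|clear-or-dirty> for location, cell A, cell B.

<A|dirty|clear>

t=1 Left ⇒ <A|dirty|clear>
t=2 Right ⇒ <B|dirty|clear>
t=3 Left ⇒ <A|dirty|clear>
t=4 Left ⇒ <A|dirty|clear>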